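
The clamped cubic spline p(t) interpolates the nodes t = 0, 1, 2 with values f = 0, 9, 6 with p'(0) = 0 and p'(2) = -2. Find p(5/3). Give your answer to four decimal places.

Write M_i for p''(x_i). With h_i = 1, 1 and divided differences Δ_i = 9, -3, the continuity of p' gives the tridiagonal system
  1·M_0 + 4·M_1 + 1·M_2 = 6(Δ_1 - Δ_0) = -72
Clamped end conditions give two more equations: 2h_0·M_0 + h_0·M_1 = 6(Δ_0 - p'(0)) = 54 and h_1·M_1 + 2h_1·M_2 = 6(p'(2) - Δ_1) = 6.
Solving the tridiagonal system: M_0 = 44, M_1 = -34, M_2 = 20.
On [1, 2], p(t) = 9 + 5·(t - 1) - 17·(t - 1)² + 9·(t - 1)³.
With (t - 1) = 2/3: p(5/3) = 67/9.

7.4444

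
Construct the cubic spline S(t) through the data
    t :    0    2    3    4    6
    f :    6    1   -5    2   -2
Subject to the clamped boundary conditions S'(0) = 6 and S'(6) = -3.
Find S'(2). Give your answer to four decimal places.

With M_i denoting the second derivative at x_i, h_i = 2, 1, 1, 2, and Δ_i = (y_(i+1) − y_i)/h_i = -5/2, -6, 7, -2:
  2·M_0 + 6·M_1 + 1·M_2 = 6(Δ_1 - Δ_0) = -21
  1·M_1 + 4·M_2 + 1·M_3 = 6(Δ_2 - Δ_1) = 78
  1·M_2 + 6·M_3 + 2·M_4 = 6(Δ_3 - Δ_2) = -54
Clamped end conditions give two more equations: 2h_0·M_0 + h_0·M_1 = 6(Δ_0 - S'(0)) = -51 and h_3·M_3 + 2h_3·M_4 = 6(S'(6) - Δ_3) = -6.
Solving: M_0 = -431/40, M_1 = -79/20, M_2 = 97/4, M_3 = -301/20, M_4 = 241/40.
On [2, 3], S'(t) = b_1 + 2c_1·(t - 2) + 3d_1·(t - 2)² with b_1 = Δ_1 - h_1(2M_1 + M_2)/6 = -349/40, c_1 = M_1/2 = -79/40, d_1 = (M_2 - M_1)/(6h_1) = 47/10. So S'(2) = -349/40.

-8.7250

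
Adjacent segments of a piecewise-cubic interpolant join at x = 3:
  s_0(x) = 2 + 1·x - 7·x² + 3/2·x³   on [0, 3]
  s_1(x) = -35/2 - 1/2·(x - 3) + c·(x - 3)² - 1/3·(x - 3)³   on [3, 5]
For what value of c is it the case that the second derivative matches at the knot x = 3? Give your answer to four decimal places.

6.5000

s_0''(x) = -14 + 9·x, so s_0''(3) = 13. On the right, s_1''(3) = 2c, so c = 13/2.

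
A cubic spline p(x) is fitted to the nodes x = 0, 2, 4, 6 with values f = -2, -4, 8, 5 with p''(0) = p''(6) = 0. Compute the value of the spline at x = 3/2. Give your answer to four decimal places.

Write M_i for p''(x_i). With h_i = 2, 2, 2 and divided differences Δ_i = -1, 6, -3/2, the continuity of p' gives the tridiagonal system
  2·M_0 + 8·M_1 + 2·M_2 = 6(Δ_1 - Δ_0) = 42
  2·M_1 + 8·M_2 + 2·M_3 = 6(Δ_2 - Δ_1) = -45
Natural end conditions: M_0 = M_3 = 0.
Solving: M_0 = 0, M_1 = 71/10, M_2 = -37/5, M_3 = 0.
On [0, 2], p(x) = -2 - 101/30·x + 0·x² + 71/120·x³.
With x = 3/2: p(3/2) = -1617/320.

-5.0531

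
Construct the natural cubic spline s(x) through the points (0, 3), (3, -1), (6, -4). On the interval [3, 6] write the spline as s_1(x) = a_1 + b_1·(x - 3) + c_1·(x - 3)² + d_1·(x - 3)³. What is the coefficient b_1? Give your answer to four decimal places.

Let σ_i = s''(x_i). Step sizes h_i = 3, 3; slopes of the chords Δ_i = (y_(i+1) - y_i)/h_i = -4/3, -1.
  3·σ_0 + 12·σ_1 + 3·σ_2 = 6(Δ_1 - Δ_0) = 2
Natural end conditions: σ_0 = σ_2 = 0.
Forward elimination and back-substitution give σ_0 = 0, σ_1 = 1/6, σ_2 = 0.
On [3, 6], with s_1(x) = a_1 + b_1·(x - 3) + c_1·(x - 3)² + d_1·(x - 3)³: c_1 = σ_1/2 = 1/12, d_1 = (σ_2 - σ_1)/(6h_1) = -1/108, b_1 = Δ_1 - h_1(2σ_1 + σ_2)/6 = -7/6.

-1.1667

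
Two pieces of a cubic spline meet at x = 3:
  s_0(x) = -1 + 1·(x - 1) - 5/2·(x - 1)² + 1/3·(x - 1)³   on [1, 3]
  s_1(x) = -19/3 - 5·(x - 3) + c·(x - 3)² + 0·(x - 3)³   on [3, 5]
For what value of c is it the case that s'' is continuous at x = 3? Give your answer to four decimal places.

s_0''(x) = -5 + 2·(x - 1), so s_0''(3) = -1. On the right, s_1''(3) = 2c, so c = -1/2.

-0.5000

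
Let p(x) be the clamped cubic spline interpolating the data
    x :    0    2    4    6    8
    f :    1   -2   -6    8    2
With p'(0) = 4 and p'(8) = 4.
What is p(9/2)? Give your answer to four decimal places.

Write M_i for p''(x_i). With h_i = 2, 2, 2, 2 and divided differences Δ_i = -3/2, -2, 7, -3, the continuity of p' gives the tridiagonal system
  2·M_0 + 8·M_1 + 2·M_2 = 6(Δ_1 - Δ_0) = -3
  2·M_1 + 8·M_2 + 2·M_3 = 6(Δ_2 - Δ_1) = 54
  2·M_2 + 8·M_3 + 2·M_4 = 6(Δ_3 - Δ_2) = -60
Clamped end conditions give two more equations: 2h_0·M_0 + h_0·M_1 = 6(Δ_0 - p'(0)) = -33 and h_3·M_3 + 2h_3·M_4 = 6(p'(8) - Δ_3) = 42.
Solving: M_0 = -123/16, M_1 = -9/8, M_2 = 171/16, M_3 = -117/8, M_4 = 285/16.
On [4, 6], p(x) = -6 + 19/4·(x - 4) + 171/32·(x - 4)² - 135/64·(x - 4)³.
With (x - 4) = 1/2: p(9/2) = -1307/512.

-2.5527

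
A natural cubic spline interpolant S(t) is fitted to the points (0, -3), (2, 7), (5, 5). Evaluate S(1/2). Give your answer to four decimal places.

0.0313

Put M_i = S'' at the i-th knot. Here h = (2, 3) and Δ = (5, -2/3), so the interior equations h_(i-1)·M_(i-1) + 2(h_(i-1)+h_i)·M_i + h_i·M_(i+1) = 6(Δ_i − Δ_(i-1)) read
  2·M_0 + 10·M_1 + 3·M_2 = 6(Δ_1 - Δ_0) = -34
Natural end conditions: M_0 = M_2 = 0.
Forward elimination and back-substitution give M_0 = 0, M_1 = -17/5, M_2 = 0.
On [0, 2], S(t) = -3 + 92/15·t + 0·t² - 17/60·t³.
With t = 1/2: S(1/2) = 1/32.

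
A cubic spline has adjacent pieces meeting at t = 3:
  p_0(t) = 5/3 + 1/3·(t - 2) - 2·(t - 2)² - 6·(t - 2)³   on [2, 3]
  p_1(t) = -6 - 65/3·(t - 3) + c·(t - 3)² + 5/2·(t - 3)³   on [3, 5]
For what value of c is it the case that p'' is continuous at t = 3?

-20

p_0''(t) = -4 - 36·(t - 2), so p_0''(3) = -40. On the right, p_1''(3) = 2c, so c = -20.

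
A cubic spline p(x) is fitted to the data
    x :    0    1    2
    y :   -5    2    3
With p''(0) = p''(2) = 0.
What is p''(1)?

-9

With m_i denoting the second derivative at x_i, h_i = 1, 1, and Δ_i = (y_(i+1) − y_i)/h_i = 7, 1:
  1·m_0 + 4·m_1 + 1·m_2 = 6(Δ_1 - Δ_0) = -36
Natural end conditions: m_0 = m_2 = 0.
Forward elimination and back-substitution give m_0 = 0, m_1 = -9, m_2 = 0.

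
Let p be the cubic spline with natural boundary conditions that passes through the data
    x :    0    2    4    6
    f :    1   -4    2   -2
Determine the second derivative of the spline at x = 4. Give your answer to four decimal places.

Write M_i for p''(x_i). With h_i = 2, 2, 2 and divided differences Δ_i = -5/2, 3, -2, the continuity of p' gives the tridiagonal system
  2·M_0 + 8·M_1 + 2·M_2 = 6(Δ_1 - Δ_0) = 33
  2·M_1 + 8·M_2 + 2·M_3 = 6(Δ_2 - Δ_1) = -30
Natural end conditions: M_0 = M_3 = 0.
Solving the tridiagonal system: M_0 = 0, M_1 = 27/5, M_2 = -51/10, M_3 = 0.

-5.1000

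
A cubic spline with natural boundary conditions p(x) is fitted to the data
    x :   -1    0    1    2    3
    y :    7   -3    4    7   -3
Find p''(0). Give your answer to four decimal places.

Put M_i = p'' at the i-th knot. Here h = (1, 1, 1, 1) and Δ = (-10, 7, 3, -10), so the interior equations h_(i-1)·M_(i-1) + 2(h_(i-1)+h_i)·M_i + h_i·M_(i+1) = 6(Δ_i − Δ_(i-1)) read
  1·M_0 + 4·M_1 + 1·M_2 = 6(Δ_1 - Δ_0) = 102
  1·M_1 + 4·M_2 + 1·M_3 = 6(Δ_2 - Δ_1) = -24
  1·M_2 + 4·M_3 + 1·M_4 = 6(Δ_3 - Δ_2) = -78
Natural end conditions: M_0 = M_4 = 0.
Forward elimination and back-substitution give M_0 = 0, M_1 = 387/14, M_2 = -60/7, M_3 = -243/14, M_4 = 0.

27.6429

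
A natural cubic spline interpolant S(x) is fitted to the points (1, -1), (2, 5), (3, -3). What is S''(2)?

-21

With σ_i denoting the second derivative at x_i, h_i = 1, 1, and Δ_i = (y_(i+1) − y_i)/h_i = 6, -8:
  1·σ_0 + 4·σ_1 + 1·σ_2 = 6(Δ_1 - Δ_0) = -84
Natural end conditions: σ_0 = σ_2 = 0.
Solving: σ_0 = 0, σ_1 = -21, σ_2 = 0.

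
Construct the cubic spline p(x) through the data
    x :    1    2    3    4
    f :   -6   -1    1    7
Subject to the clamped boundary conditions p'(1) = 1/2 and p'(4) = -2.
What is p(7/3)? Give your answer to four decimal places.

With M_i denoting the second derivative at x_i, h_i = 1, 1, 1, and Δ_i = (y_(i+1) − y_i)/h_i = 5, 2, 6:
  1·M_0 + 4·M_1 + 1·M_2 = 6(Δ_1 - Δ_0) = -18
  1·M_1 + 4·M_2 + 1·M_3 = 6(Δ_2 - Δ_1) = 24
Clamped end conditions give two more equations: 2h_0·M_0 + h_0·M_1 = 6(Δ_0 - p'(1)) = 27 and h_2·M_2 + 2h_2·M_3 = 6(p'(4) - Δ_2) = -48.
Solving the tridiagonal system: M_0 = 308/15, M_1 = -211/15, M_2 = 266/15, M_3 = -493/15.
On [2, 3], p(x) = -1 + 56/15·(x - 2) - 211/30·(x - 2)² + 53/10·(x - 2)³.
With (x - 2) = 1/3: p(7/3) = -46/135.

-0.3407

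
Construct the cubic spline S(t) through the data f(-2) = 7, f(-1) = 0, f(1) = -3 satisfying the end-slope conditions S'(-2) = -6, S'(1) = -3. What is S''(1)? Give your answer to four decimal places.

With m_i denoting the second derivative at x_i, h_i = 1, 2, and Δ_i = (y_(i+1) − y_i)/h_i = -7, -3/2:
  1·m_0 + 6·m_1 + 2·m_2 = 6(Δ_1 - Δ_0) = 33
Clamped end conditions give two more equations: 2h_0·m_0 + h_0·m_1 = 6(Δ_0 - S'(-2)) = -6 and h_1·m_1 + 2h_1·m_2 = 6(S'(1) - Δ_1) = -9.
Hence m_0 = -15/2, m_1 = 9, m_2 = -27/4.

-6.7500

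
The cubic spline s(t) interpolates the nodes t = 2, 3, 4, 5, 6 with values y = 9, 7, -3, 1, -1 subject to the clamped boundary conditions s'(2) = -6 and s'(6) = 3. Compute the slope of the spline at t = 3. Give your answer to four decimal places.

-6.6964

Let m_i = s''(x_i). Step sizes h_i = 1, 1, 1, 1; slopes of the chords Δ_i = (y_(i+1) - y_i)/h_i = -2, -10, 4, -2.
  1·m_0 + 4·m_1 + 1·m_2 = 6(Δ_1 - Δ_0) = -48
  1·m_1 + 4·m_2 + 1·m_3 = 6(Δ_2 - Δ_1) = 84
  1·m_2 + 4·m_3 + 1·m_4 = 6(Δ_3 - Δ_2) = -36
Clamped end conditions give two more equations: 2h_0·m_0 + h_0·m_1 = 6(Δ_0 - s'(2)) = 24 and h_3·m_3 + 2h_3·m_4 = 6(s'(6) - Δ_3) = 30.
Forward elimination and back-substitution give m_0 = 711/28, m_1 = -375/14, m_2 = 135/4, m_3 = -339/14, m_4 = 759/28.
On [3, 4], s'(t) = b_1 + 2c_1·(t - 3) + 3d_1·(t - 3)² with b_1 = Δ_1 - h_1(2m_1 + m_2)/6 = -375/56, c_1 = m_1/2 = -375/28, d_1 = (m_2 - m_1)/(6h_1) = 565/56. So s'(3) = -375/56.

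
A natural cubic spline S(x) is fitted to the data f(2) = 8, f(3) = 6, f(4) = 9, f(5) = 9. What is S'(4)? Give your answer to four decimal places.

Put σ_i = S'' at the i-th knot. Here h = (1, 1, 1) and Δ = (-2, 3, 0), so the interior equations h_(i-1)·σ_(i-1) + 2(h_(i-1)+h_i)·σ_i + h_i·σ_(i+1) = 6(Δ_i − Δ_(i-1)) read
  1·σ_0 + 4·σ_1 + 1·σ_2 = 6(Δ_1 - Δ_0) = 30
  1·σ_1 + 4·σ_2 + 1·σ_3 = 6(Δ_2 - Δ_1) = -18
Natural end conditions: σ_0 = σ_3 = 0.
Forward elimination and back-substitution give σ_0 = 0, σ_1 = 46/5, σ_2 = -34/5, σ_3 = 0.
On [4, 5], S'(x) = b_2 + 2c_2·(x - 4) + 3d_2·(x - 4)² with b_2 = Δ_2 - h_2(2σ_2 + σ_3)/6 = 34/15, c_2 = σ_2/2 = -17/5, d_2 = (σ_3 - σ_2)/(6h_2) = 17/15. So S'(4) = 34/15.

2.2667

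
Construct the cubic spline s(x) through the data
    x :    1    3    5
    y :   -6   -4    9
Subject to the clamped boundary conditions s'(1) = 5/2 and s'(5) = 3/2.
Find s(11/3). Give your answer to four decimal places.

Put M_i = s'' at the i-th knot. Here h = (2, 2) and Δ = (1, 13/2), so the interior equations h_(i-1)·M_(i-1) + 2(h_(i-1)+h_i)·M_i + h_i·M_(i+1) = 6(Δ_i − Δ_(i-1)) read
  2·M_0 + 8·M_1 + 2·M_2 = 6(Δ_1 - Δ_0) = 33
Clamped end conditions give two more equations: 2h_0·M_0 + h_0·M_1 = 6(Δ_0 - s'(1)) = -9 and h_1·M_1 + 2h_1·M_2 = 6(s'(5) - Δ_1) = -30.
Forward elimination and back-substitution give M_0 = -53/8, M_1 = 35/4, M_2 = -95/8.
On [3, 5], s(x) = -4 + 37/8·(x - 3) + 35/8·(x - 3)² - 55/32·(x - 3)³.
With (x - 3) = 2/3: s(11/3) = 14/27.

0.5185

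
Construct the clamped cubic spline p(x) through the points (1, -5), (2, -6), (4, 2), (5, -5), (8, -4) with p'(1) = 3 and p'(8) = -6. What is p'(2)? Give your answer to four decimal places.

0.5246

Put M_i = p'' at the i-th knot. Here h = (1, 2, 1, 3) and Δ = (-1, 4, -7, 1/3), so the interior equations h_(i-1)·M_(i-1) + 2(h_(i-1)+h_i)·M_i + h_i·M_(i+1) = 6(Δ_i − Δ_(i-1)) read
  1·M_0 + 6·M_1 + 2·M_2 = 6(Δ_1 - Δ_0) = 30
  2·M_1 + 6·M_2 + 1·M_3 = 6(Δ_2 - Δ_1) = -66
  1·M_2 + 8·M_3 + 3·M_4 = 6(Δ_3 - Δ_2) = 44
Clamped end conditions give two more equations: 2h_0·M_0 + h_0·M_1 = 6(Δ_0 - p'(1)) = -24 and h_3·M_3 + 2h_3·M_4 = 6(p'(8) - Δ_3) = -38.
Solving: M_0 = -1162/61, M_1 = 860/61, M_2 = -1084/61, M_3 = 758/61, M_4 = -2296/183.
On [2, 4], p'(x) = b_1 + 2c_1·(x - 2) + 3d_1·(x - 2)² with b_1 = Δ_1 - h_1(2M_1 + M_2)/6 = 32/61, c_1 = M_1/2 = 430/61, d_1 = (M_2 - M_1)/(6h_1) = -162/61. So p'(2) = 32/61.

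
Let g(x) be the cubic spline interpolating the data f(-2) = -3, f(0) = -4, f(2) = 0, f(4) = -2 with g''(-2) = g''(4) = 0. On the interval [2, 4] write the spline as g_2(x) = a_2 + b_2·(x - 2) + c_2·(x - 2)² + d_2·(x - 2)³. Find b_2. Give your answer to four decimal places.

Write m_i for g''(x_i). With h_i = 2, 2, 2 and divided differences Δ_i = -1/2, 2, -1, the continuity of g' gives the tridiagonal system
  2·m_0 + 8·m_1 + 2·m_2 = 6(Δ_1 - Δ_0) = 15
  2·m_1 + 8·m_2 + 2·m_3 = 6(Δ_2 - Δ_1) = -18
Natural end conditions: m_0 = m_3 = 0.
Solving the tridiagonal system: m_0 = 0, m_1 = 13/5, m_2 = -29/10, m_3 = 0.
On [2, 4], with g_2(x) = a_2 + b_2·(x - 2) + c_2·(x - 2)² + d_2·(x - 2)³: c_2 = m_2/2 = -29/20, d_2 = (m_3 - m_2)/(6h_2) = 29/120, b_2 = Δ_2 - h_2(2m_2 + m_3)/6 = 14/15.

0.9333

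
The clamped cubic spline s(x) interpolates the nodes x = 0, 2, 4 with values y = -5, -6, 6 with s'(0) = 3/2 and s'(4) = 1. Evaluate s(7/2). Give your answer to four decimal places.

With m_i denoting the second derivative at x_i, h_i = 2, 2, and Δ_i = (y_(i+1) − y_i)/h_i = -1/2, 6:
  2·m_0 + 8·m_1 + 2·m_2 = 6(Δ_1 - Δ_0) = 39
Clamped end conditions give two more equations: 2h_0·m_0 + h_0·m_1 = 6(Δ_0 - s'(0)) = -12 and h_1·m_1 + 2h_1·m_2 = 6(s'(4) - Δ_1) = -30.
Forward elimination and back-substitution give m_0 = -8, m_1 = 10, m_2 = -25/2.
On [2, 4], s(x) = -6 + 7/2·(x - 2) + 5·(x - 2)² - 15/8·(x - 2)³.
With (x - 2) = 3/2: s(7/2) = 267/64.

4.1719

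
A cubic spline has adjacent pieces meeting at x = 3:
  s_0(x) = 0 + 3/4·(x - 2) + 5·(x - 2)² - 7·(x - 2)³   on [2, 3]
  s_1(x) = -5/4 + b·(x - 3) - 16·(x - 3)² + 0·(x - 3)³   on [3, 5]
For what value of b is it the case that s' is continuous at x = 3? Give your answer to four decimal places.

s_0'(x) = 3/4 + 10·(x - 2) - 21·(x - 2)², so s_0'(3) = -41/4. On the right, s_1'(3) = b, so b = -41/4.

-10.2500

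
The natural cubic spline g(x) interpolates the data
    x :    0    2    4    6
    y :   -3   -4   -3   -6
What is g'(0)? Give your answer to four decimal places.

Let M_i = g''(x_i). Step sizes h_i = 2, 2, 2; slopes of the chords Δ_i = (y_(i+1) - y_i)/h_i = -1/2, 1/2, -3/2.
  2·M_0 + 8·M_1 + 2·M_2 = 6(Δ_1 - Δ_0) = 6
  2·M_1 + 8·M_2 + 2·M_3 = 6(Δ_2 - Δ_1) = -12
Natural end conditions: M_0 = M_3 = 0.
Solving: M_0 = 0, M_1 = 6/5, M_2 = -9/5, M_3 = 0.
On [0, 2], g'(x) = b_0 + 2c_0·x + 3d_0·x² with b_0 = Δ_0 - h_0(2M_0 + M_1)/6 = -9/10, c_0 = M_0/2 = 0, d_0 = (M_1 - M_0)/(6h_0) = 1/10. So g'(0) = -9/10.

-0.9000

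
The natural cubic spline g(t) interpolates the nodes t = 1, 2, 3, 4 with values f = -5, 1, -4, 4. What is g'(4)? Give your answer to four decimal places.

12.2000

Write m_i for g''(x_i). With h_i = 1, 1, 1 and divided differences Δ_i = 6, -5, 8, the continuity of g' gives the tridiagonal system
  1·m_0 + 4·m_1 + 1·m_2 = 6(Δ_1 - Δ_0) = -66
  1·m_1 + 4·m_2 + 1·m_3 = 6(Δ_2 - Δ_1) = 78
Natural end conditions: m_0 = m_3 = 0.
Solving the tridiagonal system: m_0 = 0, m_1 = -114/5, m_2 = 126/5, m_3 = 0.
On [3, 4], g'(t) = b_2 + 2c_2·(t - 3) + 3d_2·(t - 3)² with b_2 = Δ_2 - h_2(2m_2 + m_3)/6 = -2/5, c_2 = m_2/2 = 63/5, d_2 = (m_3 - m_2)/(6h_2) = -21/5. So g'(4) = 61/5.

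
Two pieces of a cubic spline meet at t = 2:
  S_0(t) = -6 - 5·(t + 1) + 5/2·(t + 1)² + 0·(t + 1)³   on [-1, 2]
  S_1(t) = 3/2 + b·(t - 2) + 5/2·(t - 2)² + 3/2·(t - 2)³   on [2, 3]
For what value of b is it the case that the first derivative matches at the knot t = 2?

S_0'(t) = -5 + 5·(t + 1) + 0·(t + 1)², so S_0'(2) = 10. On the right, S_1'(2) = b, so b = 10.

10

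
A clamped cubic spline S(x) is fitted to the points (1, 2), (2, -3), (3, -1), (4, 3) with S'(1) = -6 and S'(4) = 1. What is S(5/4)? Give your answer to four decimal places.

0.4656

Write σ_i for S''(x_i). With h_i = 1, 1, 1 and divided differences Δ_i = -5, 2, 4, the continuity of S' gives the tridiagonal system
  1·σ_0 + 4·σ_1 + 1·σ_2 = 6(Δ_1 - Δ_0) = 42
  1·σ_1 + 4·σ_2 + 1·σ_3 = 6(Δ_2 - Δ_1) = 12
Clamped end conditions give two more equations: 2h_0·σ_0 + h_0·σ_1 = 6(Δ_0 - S'(1)) = 6 and h_2·σ_2 + 2h_2·σ_3 = 6(S'(4) - Δ_2) = -18.
Solving the tridiagonal system: σ_0 = -32/15, σ_1 = 154/15, σ_2 = 46/15, σ_3 = -158/15.
On [1, 2], S(x) = 2 - 6·(x - 1) - 16/15·(x - 1)² + 31/15·(x - 1)³.
With (x - 1) = 1/4: S(5/4) = 149/320.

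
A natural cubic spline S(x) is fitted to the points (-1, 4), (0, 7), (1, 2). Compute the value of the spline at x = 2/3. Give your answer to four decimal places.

Write σ_i for S''(x_i). With h_i = 1, 1 and divided differences Δ_i = 3, -5, the continuity of S' gives the tridiagonal system
  1·σ_0 + 4·σ_1 + 1·σ_2 = 6(Δ_1 - Δ_0) = -48
Natural end conditions: σ_0 = σ_2 = 0.
Solving the tridiagonal system: σ_0 = 0, σ_1 = -12, σ_2 = 0.
On [0, 1], S(x) = 7 - 1·x - 6·x² + 2·x³.
With x = 2/3: S(2/3) = 115/27.

4.2593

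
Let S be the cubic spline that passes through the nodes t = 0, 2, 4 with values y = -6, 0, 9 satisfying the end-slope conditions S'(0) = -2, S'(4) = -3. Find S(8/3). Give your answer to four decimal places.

Put m_i = S'' at the i-th knot. Here h = (2, 2) and Δ = (3, 9/2), so the interior equations h_(i-1)·m_(i-1) + 2(h_(i-1)+h_i)·m_i + h_i·m_(i+1) = 6(Δ_i − Δ_(i-1)) read
  2·m_0 + 8·m_1 + 2·m_2 = 6(Δ_1 - Δ_0) = 9
Clamped end conditions give two more equations: 2h_0·m_0 + h_0·m_1 = 6(Δ_0 - S'(0)) = 30 and h_1·m_1 + 2h_1·m_2 = 6(S'(4) - Δ_1) = -45.
Solving: m_0 = 49/8, m_1 = 11/4, m_2 = -101/8.
On [2, 4], S(t) = 0 + 55/8·(t - 2) + 11/8·(t - 2)² - 41/32·(t - 2)³.
With (t - 2) = 2/3: S(8/3) = 130/27.

4.8148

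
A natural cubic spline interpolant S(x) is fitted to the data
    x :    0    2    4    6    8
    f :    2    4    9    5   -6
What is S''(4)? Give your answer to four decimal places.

With σ_i denoting the second derivative at x_i, h_i = 2, 2, 2, 2, and Δ_i = (y_(i+1) − y_i)/h_i = 1, 5/2, -2, -11/2:
  2·σ_0 + 8·σ_1 + 2·σ_2 = 6(Δ_1 - Δ_0) = 9
  2·σ_1 + 8·σ_2 + 2·σ_3 = 6(Δ_2 - Δ_1) = -27
  2·σ_2 + 8·σ_3 + 2·σ_4 = 6(Δ_3 - Δ_2) = -21
Natural end conditions: σ_0 = σ_4 = 0.
Forward elimination and back-substitution give σ_0 = 0, σ_1 = 111/56, σ_2 = -24/7, σ_3 = -99/56, σ_4 = 0.

-3.4286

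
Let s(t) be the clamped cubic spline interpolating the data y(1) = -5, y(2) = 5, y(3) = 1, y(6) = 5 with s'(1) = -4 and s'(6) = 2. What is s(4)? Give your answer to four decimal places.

Put M_i = s'' at the i-th knot. Here h = (1, 1, 3) and Δ = (10, -4, 4/3), so the interior equations h_(i-1)·M_(i-1) + 2(h_(i-1)+h_i)·M_i + h_i·M_(i+1) = 6(Δ_i − Δ_(i-1)) read
  1·M_0 + 4·M_1 + 1·M_2 = 6(Δ_1 - Δ_0) = -84
  1·M_1 + 8·M_2 + 3·M_3 = 6(Δ_2 - Δ_1) = 32
Clamped end conditions give two more equations: 2h_0·M_0 + h_0·M_1 = 6(Δ_0 - s'(1)) = 84 and h_2·M_2 + 2h_2·M_3 = 6(s'(6) - Δ_2) = 4.
Forward elimination and back-substitution give M_0 = 1784/29, M_1 = -1132/29, M_2 = 308/29, M_3 = -404/87.
On [3, 6], s(t) = 1 - 202/29·(t - 3) + 154/29·(t - 3)² - 664/783·(t - 3)³.
With (t - 3) = 1: s(4) = -1177/783.

-1.5032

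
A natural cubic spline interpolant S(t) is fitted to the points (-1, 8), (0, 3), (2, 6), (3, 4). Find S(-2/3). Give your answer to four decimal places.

5.9074

Let M_i = S''(x_i). Step sizes h_i = 1, 2, 1; slopes of the chords Δ_i = (y_(i+1) - y_i)/h_i = -5, 3/2, -2.
  1·M_0 + 6·M_1 + 2·M_2 = 6(Δ_1 - Δ_0) = 39
  2·M_1 + 6·M_2 + 1·M_3 = 6(Δ_2 - Δ_1) = -21
Natural end conditions: M_0 = M_3 = 0.
Forward elimination and back-substitution give M_0 = 0, M_1 = 69/8, M_2 = -51/8, M_3 = 0.
On [-1, 0], S(t) = 8 - 103/16·(t + 1) + 0·(t + 1)² + 23/16·(t + 1)³.
With (t + 1) = 1/3: S(-2/3) = 319/54.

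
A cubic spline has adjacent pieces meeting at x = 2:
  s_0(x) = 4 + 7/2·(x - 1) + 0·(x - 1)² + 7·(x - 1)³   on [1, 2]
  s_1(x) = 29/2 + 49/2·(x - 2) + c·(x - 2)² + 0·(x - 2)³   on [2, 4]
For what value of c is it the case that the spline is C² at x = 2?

21

s_0''(x) = 0 + 42·(x - 1), so s_0''(2) = 42. On the right, s_1''(2) = 2c, so c = 21.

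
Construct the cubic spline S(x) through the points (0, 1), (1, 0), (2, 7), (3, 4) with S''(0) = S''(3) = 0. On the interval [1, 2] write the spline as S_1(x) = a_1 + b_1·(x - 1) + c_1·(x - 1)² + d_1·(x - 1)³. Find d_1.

Let m_i = S''(x_i). Step sizes h_i = 1, 1, 1; slopes of the chords Δ_i = (y_(i+1) - y_i)/h_i = -1, 7, -3.
  1·m_0 + 4·m_1 + 1·m_2 = 6(Δ_1 - Δ_0) = 48
  1·m_1 + 4·m_2 + 1·m_3 = 6(Δ_2 - Δ_1) = -60
Natural end conditions: m_0 = m_3 = 0.
Forward elimination and back-substitution give m_0 = 0, m_1 = 84/5, m_2 = -96/5, m_3 = 0.
On [1, 2], with S_1(x) = a_1 + b_1·(x - 1) + c_1·(x - 1)² + d_1·(x - 1)³: c_1 = m_1/2 = 42/5, d_1 = (m_2 - m_1)/(6h_1) = -6, b_1 = Δ_1 - h_1(2m_1 + m_2)/6 = 23/5.

-6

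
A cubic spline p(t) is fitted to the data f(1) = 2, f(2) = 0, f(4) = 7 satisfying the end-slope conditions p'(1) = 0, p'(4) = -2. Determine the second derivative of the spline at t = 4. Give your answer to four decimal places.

-14.4167

Let σ_i = p''(x_i). Step sizes h_i = 1, 2; slopes of the chords Δ_i = (y_(i+1) - y_i)/h_i = -2, 7/2.
  1·σ_0 + 6·σ_1 + 2·σ_2 = 6(Δ_1 - Δ_0) = 33
Clamped end conditions give two more equations: 2h_0·σ_0 + h_0·σ_1 = 6(Δ_0 - p'(1)) = -12 and h_1·σ_1 + 2h_1·σ_2 = 6(p'(4) - Δ_1) = -33.
Solving: σ_0 = -73/6, σ_1 = 37/3, σ_2 = -173/12.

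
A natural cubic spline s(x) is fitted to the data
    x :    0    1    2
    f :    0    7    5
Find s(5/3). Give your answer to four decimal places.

6.3333

With M_i denoting the second derivative at x_i, h_i = 1, 1, and Δ_i = (y_(i+1) − y_i)/h_i = 7, -2:
  1·M_0 + 4·M_1 + 1·M_2 = 6(Δ_1 - Δ_0) = -54
Natural end conditions: M_0 = M_2 = 0.
Solving: M_0 = 0, M_1 = -27/2, M_2 = 0.
On [1, 2], s(x) = 7 + 5/2·(x - 1) - 27/4·(x - 1)² + 9/4·(x - 1)³.
With (x - 1) = 2/3: s(5/3) = 19/3.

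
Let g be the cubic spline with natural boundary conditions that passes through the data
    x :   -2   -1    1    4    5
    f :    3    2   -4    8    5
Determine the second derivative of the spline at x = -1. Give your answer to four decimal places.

-4.5076

Put σ_i = g'' at the i-th knot. Here h = (1, 2, 3, 1) and Δ = (-1, -3, 4, -3), so the interior equations h_(i-1)·σ_(i-1) + 2(h_(i-1)+h_i)·σ_i + h_i·σ_(i+1) = 6(Δ_i − Δ_(i-1)) read
  1·σ_0 + 6·σ_1 + 2·σ_2 = 6(Δ_1 - Δ_0) = -12
  2·σ_1 + 10·σ_2 + 3·σ_3 = 6(Δ_2 - Δ_1) = 42
  3·σ_2 + 8·σ_3 + 1·σ_4 = 6(Δ_3 - Δ_2) = -42
Natural end conditions: σ_0 = σ_4 = 0.
Solving: σ_0 = 0, σ_1 = -888/197, σ_2 = 1482/197, σ_3 = -1590/197, σ_4 = 0.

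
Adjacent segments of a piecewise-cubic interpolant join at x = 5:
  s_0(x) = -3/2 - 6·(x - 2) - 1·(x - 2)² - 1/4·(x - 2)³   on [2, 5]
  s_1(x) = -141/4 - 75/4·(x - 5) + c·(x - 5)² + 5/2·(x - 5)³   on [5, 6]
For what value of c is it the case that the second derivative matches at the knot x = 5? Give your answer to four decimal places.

s_0''(x) = -2 - 3/2·(x - 2), so s_0''(5) = -13/2. On the right, s_1''(5) = 2c, so c = -13/4.

-3.2500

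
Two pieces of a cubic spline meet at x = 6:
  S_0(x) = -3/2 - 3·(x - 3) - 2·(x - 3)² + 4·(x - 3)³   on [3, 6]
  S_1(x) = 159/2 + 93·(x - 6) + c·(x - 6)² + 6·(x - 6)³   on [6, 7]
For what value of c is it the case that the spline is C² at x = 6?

S_0''(x) = -4 + 24·(x - 3), so S_0''(6) = 68. On the right, S_1''(6) = 2c, so c = 34.

34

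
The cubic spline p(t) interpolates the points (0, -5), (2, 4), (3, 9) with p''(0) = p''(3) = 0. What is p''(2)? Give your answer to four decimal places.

0.5000

Put σ_i = p'' at the i-th knot. Here h = (2, 1) and Δ = (9/2, 5), so the interior equations h_(i-1)·σ_(i-1) + 2(h_(i-1)+h_i)·σ_i + h_i·σ_(i+1) = 6(Δ_i − Δ_(i-1)) read
  2·σ_0 + 6·σ_1 + 1·σ_2 = 6(Δ_1 - Δ_0) = 3
Natural end conditions: σ_0 = σ_2 = 0.
Solving: σ_0 = 0, σ_1 = 1/2, σ_2 = 0.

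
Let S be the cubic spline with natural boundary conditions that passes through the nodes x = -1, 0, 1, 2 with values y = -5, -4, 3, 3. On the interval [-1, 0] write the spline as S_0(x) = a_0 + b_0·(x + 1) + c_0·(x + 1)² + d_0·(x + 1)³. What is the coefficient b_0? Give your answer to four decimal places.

-1.0667

Write σ_i for S''(x_i). With h_i = 1, 1, 1 and divided differences Δ_i = 1, 7, 0, the continuity of S' gives the tridiagonal system
  1·σ_0 + 4·σ_1 + 1·σ_2 = 6(Δ_1 - Δ_0) = 36
  1·σ_1 + 4·σ_2 + 1·σ_3 = 6(Δ_2 - Δ_1) = -42
Natural end conditions: σ_0 = σ_3 = 0.
Hence σ_0 = 0, σ_1 = 62/5, σ_2 = -68/5, σ_3 = 0.
On [-1, 0], with S_0(x) = a_0 + b_0·(x + 1) + c_0·(x + 1)² + d_0·(x + 1)³: c_0 = σ_0/2 = 0, d_0 = (σ_1 - σ_0)/(6h_0) = 31/15, b_0 = Δ_0 - h_0(2σ_0 + σ_1)/6 = -16/15.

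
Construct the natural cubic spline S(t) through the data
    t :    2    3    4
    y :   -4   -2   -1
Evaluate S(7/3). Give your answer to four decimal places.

-3.2593

Let M_i = S''(x_i). Step sizes h_i = 1, 1; slopes of the chords Δ_i = (y_(i+1) - y_i)/h_i = 2, 1.
  1·M_0 + 4·M_1 + 1·M_2 = 6(Δ_1 - Δ_0) = -6
Natural end conditions: M_0 = M_2 = 0.
Hence M_0 = 0, M_1 = -3/2, M_2 = 0.
On [2, 3], S(t) = -4 + 9/4·(t - 2) + 0·(t - 2)² - 1/4·(t - 2)³.
With (t - 2) = 1/3: S(7/3) = -88/27.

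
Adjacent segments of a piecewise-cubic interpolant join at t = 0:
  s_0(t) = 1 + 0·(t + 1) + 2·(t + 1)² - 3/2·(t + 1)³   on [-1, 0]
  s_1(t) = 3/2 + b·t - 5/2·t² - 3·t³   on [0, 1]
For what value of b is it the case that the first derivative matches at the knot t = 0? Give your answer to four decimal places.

s_0'(t) = 0 + 4·(t + 1) - 9/2·(t + 1)², so s_0'(0) = -1/2. On the right, s_1'(0) = b, so b = -1/2.

-0.5000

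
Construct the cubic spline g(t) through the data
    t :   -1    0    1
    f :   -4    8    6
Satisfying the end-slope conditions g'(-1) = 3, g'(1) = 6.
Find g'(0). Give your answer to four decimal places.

Put m_i = g'' at the i-th knot. Here h = (1, 1) and Δ = (12, -2), so the interior equations h_(i-1)·m_(i-1) + 2(h_(i-1)+h_i)·m_i + h_i·m_(i+1) = 6(Δ_i − Δ_(i-1)) read
  1·m_0 + 4·m_1 + 1·m_2 = 6(Δ_1 - Δ_0) = -84
Clamped end conditions give two more equations: 2h_0·m_0 + h_0·m_1 = 6(Δ_0 - g'(-1)) = 54 and h_1·m_1 + 2h_1·m_2 = 6(g'(1) - Δ_1) = 48.
Hence m_0 = 99/2, m_1 = -45, m_2 = 93/2.
On [0, 1], g'(t) = b_1 + 2c_1·t + 3d_1·t² with b_1 = Δ_1 - h_1(2m_1 + m_2)/6 = 21/4, c_1 = m_1/2 = -45/2, d_1 = (m_2 - m_1)/(6h_1) = 61/4. So g'(0) = 21/4.

5.2500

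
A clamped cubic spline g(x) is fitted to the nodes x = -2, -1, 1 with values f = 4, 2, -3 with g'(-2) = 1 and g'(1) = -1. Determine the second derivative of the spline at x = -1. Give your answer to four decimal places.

0.3333

Let m_i = g''(x_i). Step sizes h_i = 1, 2; slopes of the chords Δ_i = (y_(i+1) - y_i)/h_i = -2, -5/2.
  1·m_0 + 6·m_1 + 2·m_2 = 6(Δ_1 - Δ_0) = -3
Clamped end conditions give two more equations: 2h_0·m_0 + h_0·m_1 = 6(Δ_0 - g'(-2)) = -18 and h_1·m_1 + 2h_1·m_2 = 6(g'(1) - Δ_1) = 9.
Forward elimination and back-substitution give m_0 = -55/6, m_1 = 1/3, m_2 = 25/12.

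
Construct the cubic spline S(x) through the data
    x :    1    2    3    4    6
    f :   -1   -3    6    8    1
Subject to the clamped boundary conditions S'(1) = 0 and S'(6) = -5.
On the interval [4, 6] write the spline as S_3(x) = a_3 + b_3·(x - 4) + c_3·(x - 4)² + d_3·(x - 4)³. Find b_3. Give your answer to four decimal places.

Put σ_i = S'' at the i-th knot. Here h = (1, 1, 1, 2) and Δ = (-2, 9, 2, -7/2), so the interior equations h_(i-1)·σ_(i-1) + 2(h_(i-1)+h_i)·σ_i + h_i·σ_(i+1) = 6(Δ_i − Δ_(i-1)) read
  1·σ_0 + 4·σ_1 + 1·σ_2 = 6(Δ_1 - Δ_0) = 66
  1·σ_1 + 4·σ_2 + 1·σ_3 = 6(Δ_2 - Δ_1) = -42
  1·σ_2 + 6·σ_3 + 2·σ_4 = 6(Δ_3 - Δ_2) = -33
Clamped end conditions give two more equations: 2h_0·σ_0 + h_0·σ_1 = 6(Δ_0 - S'(1)) = -12 and h_3·σ_3 + 2h_3·σ_4 = 6(S'(6) - Δ_3) = -9.
Solving the tridiagonal system: σ_0 = -1525/82, σ_1 = 1033/41, σ_2 = -1327/82, σ_3 = -101/41, σ_4 = -167/164.
On [4, 6], with S_3(x) = a_3 + b_3·(x - 4) + c_3·(x - 4)² + d_3·(x - 4)³: c_3 = σ_3/2 = -101/82, d_3 = (σ_4 - σ_3)/(6h_3) = 79/656, b_3 = Δ_3 - h_3(2σ_3 + σ_4)/6 = -249/164.

-1.5183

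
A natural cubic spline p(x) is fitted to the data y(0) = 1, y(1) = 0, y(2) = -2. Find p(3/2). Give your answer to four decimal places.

With M_i denoting the second derivative at x_i, h_i = 1, 1, and Δ_i = (y_(i+1) − y_i)/h_i = -1, -2:
  1·M_0 + 4·M_1 + 1·M_2 = 6(Δ_1 - Δ_0) = -6
Natural end conditions: M_0 = M_2 = 0.
Solving the tridiagonal system: M_0 = 0, M_1 = -3/2, M_2 = 0.
On [1, 2], p(x) = 0 - 3/2·(x - 1) - 3/4·(x - 1)² + 1/4·(x - 1)³.
With (x - 1) = 1/2: p(3/2) = -29/32.

-0.9063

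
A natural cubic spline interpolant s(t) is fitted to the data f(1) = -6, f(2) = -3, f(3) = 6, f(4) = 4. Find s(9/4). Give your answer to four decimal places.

Let σ_i = s''(x_i). Step sizes h_i = 1, 1, 1; slopes of the chords Δ_i = (y_(i+1) - y_i)/h_i = 3, 9, -2.
  1·σ_0 + 4·σ_1 + 1·σ_2 = 6(Δ_1 - Δ_0) = 36
  1·σ_1 + 4·σ_2 + 1·σ_3 = 6(Δ_2 - Δ_1) = -66
Natural end conditions: σ_0 = σ_3 = 0.
Solving the tridiagonal system: σ_0 = 0, σ_1 = 14, σ_2 = -20, σ_3 = 0.
On [2, 3], s(t) = -3 + 23/3·(t - 2) + 7·(t - 2)² - 17/3·(t - 2)³.
With (t - 2) = 1/4: s(9/4) = -47/64.

-0.7344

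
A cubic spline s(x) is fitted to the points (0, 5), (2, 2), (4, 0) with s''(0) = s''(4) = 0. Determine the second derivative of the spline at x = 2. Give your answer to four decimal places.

With m_i denoting the second derivative at x_i, h_i = 2, 2, and Δ_i = (y_(i+1) − y_i)/h_i = -3/2, -1:
  2·m_0 + 8·m_1 + 2·m_2 = 6(Δ_1 - Δ_0) = 3
Natural end conditions: m_0 = m_2 = 0.
Hence m_0 = 0, m_1 = 3/8, m_2 = 0.

0.3750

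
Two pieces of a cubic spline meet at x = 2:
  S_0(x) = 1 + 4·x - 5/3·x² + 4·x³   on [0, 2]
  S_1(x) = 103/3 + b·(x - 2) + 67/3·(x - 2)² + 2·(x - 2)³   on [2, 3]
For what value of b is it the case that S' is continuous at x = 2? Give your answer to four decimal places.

45.3333

S_0'(x) = 4 - 10/3·x + 12·x², so S_0'(2) = 136/3. On the right, S_1'(2) = b, so b = 136/3.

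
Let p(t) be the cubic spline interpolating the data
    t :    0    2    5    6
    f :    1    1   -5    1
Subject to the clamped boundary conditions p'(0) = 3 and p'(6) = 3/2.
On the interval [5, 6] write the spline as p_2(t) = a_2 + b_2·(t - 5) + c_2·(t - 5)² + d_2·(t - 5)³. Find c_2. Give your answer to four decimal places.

Put m_i = p'' at the i-th knot. Here h = (2, 3, 1) and Δ = (0, -2, 6), so the interior equations h_(i-1)·m_(i-1) + 2(h_(i-1)+h_i)·m_i + h_i·m_(i+1) = 6(Δ_i − Δ_(i-1)) read
  2·m_0 + 10·m_1 + 3·m_2 = 6(Δ_1 - Δ_0) = -12
  3·m_1 + 8·m_2 + 1·m_3 = 6(Δ_2 - Δ_1) = 48
Clamped end conditions give two more equations: 2h_0·m_0 + h_0·m_1 = 6(Δ_0 - p'(0)) = -18 and h_2·m_2 + 2h_2·m_3 = 6(p'(6) - Δ_2) = -27.
Forward elimination and back-substitution give m_0 = -71/26, m_1 = -46/13, m_2 = 125/13, m_3 = -238/13.
On [5, 6], with p_2(t) = a_2 + b_2·(t - 5) + c_2·(t - 5)² + d_2·(t - 5)³: c_2 = m_2/2 = 125/26, d_2 = (m_3 - m_2)/(6h_2) = -121/26, b_2 = Δ_2 - h_2(2m_2 + m_3)/6 = 76/13.

4.8077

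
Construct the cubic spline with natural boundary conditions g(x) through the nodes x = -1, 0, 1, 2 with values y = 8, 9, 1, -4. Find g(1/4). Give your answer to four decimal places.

With M_i denoting the second derivative at x_i, h_i = 1, 1, 1, and Δ_i = (y_(i+1) − y_i)/h_i = 1, -8, -5:
  1·M_0 + 4·M_1 + 1·M_2 = 6(Δ_1 - Δ_0) = -54
  1·M_1 + 4·M_2 + 1·M_3 = 6(Δ_2 - Δ_1) = 18
Natural end conditions: M_0 = M_3 = 0.
Solving: M_0 = 0, M_1 = -78/5, M_2 = 42/5, M_3 = 0.
On [0, 1], g(x) = 9 - 21/5·x - 39/5·x² + 4·x³.
With x = 1/4: g(1/4) = 301/40.

7.5250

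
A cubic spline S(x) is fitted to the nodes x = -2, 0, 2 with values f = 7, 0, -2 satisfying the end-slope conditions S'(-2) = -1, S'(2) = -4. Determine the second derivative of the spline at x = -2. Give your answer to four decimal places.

Write m_i for S''(x_i). With h_i = 2, 2 and divided differences Δ_i = -7/2, -1, the continuity of S' gives the tridiagonal system
  2·m_0 + 8·m_1 + 2·m_2 = 6(Δ_1 - Δ_0) = 15
Clamped end conditions give two more equations: 2h_0·m_0 + h_0·m_1 = 6(Δ_0 - S'(-2)) = -15 and h_1·m_1 + 2h_1·m_2 = 6(S'(2) - Δ_1) = -18.
Solving: m_0 = -51/8, m_1 = 21/4, m_2 = -57/8.

-6.3750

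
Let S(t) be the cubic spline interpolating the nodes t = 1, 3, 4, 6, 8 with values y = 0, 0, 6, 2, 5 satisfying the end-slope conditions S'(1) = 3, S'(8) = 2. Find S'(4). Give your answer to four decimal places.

With M_i denoting the second derivative at x_i, h_i = 2, 1, 2, 2, and Δ_i = (y_(i+1) − y_i)/h_i = 0, 6, -2, 3/2:
  2·M_0 + 6·M_1 + 1·M_2 = 6(Δ_1 - Δ_0) = 36
  1·M_1 + 6·M_2 + 2·M_3 = 6(Δ_2 - Δ_1) = -48
  2·M_2 + 8·M_3 + 2·M_4 = 6(Δ_3 - Δ_2) = 21
Clamped end conditions give two more equations: 2h_0·M_0 + h_0·M_1 = 6(Δ_0 - S'(1)) = -18 and h_3·M_3 + 2h_3·M_4 = 6(S'(8) - Δ_3) = 3.
Solving: M_0 = -622/61, M_1 = 695/61, M_2 = -730/61, M_3 = 757/122, M_4 = -287/122.
On [4, 6], S'(t) = b_2 + 2c_2·(t - 4) + 3d_2·(t - 4)² with b_2 = Δ_2 - h_2(2M_2 + M_3)/6 = 477/122, c_2 = M_2/2 = -365/61, d_2 = (M_3 - M_2)/(6h_2) = 739/488. So S'(4) = 477/122.

3.9098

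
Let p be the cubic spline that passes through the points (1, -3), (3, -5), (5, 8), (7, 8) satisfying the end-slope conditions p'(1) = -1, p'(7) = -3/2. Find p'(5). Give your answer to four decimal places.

Put M_i = p'' at the i-th knot. Here h = (2, 2, 2) and Δ = (-1, 13/2, 0), so the interior equations h_(i-1)·M_(i-1) + 2(h_(i-1)+h_i)·M_i + h_i·M_(i+1) = 6(Δ_i − Δ_(i-1)) read
  2·M_0 + 8·M_1 + 2·M_2 = 6(Δ_1 - Δ_0) = 45
  2·M_1 + 8·M_2 + 2·M_3 = 6(Δ_2 - Δ_1) = -39
Clamped end conditions give two more equations: 2h_0·M_0 + h_0·M_1 = 6(Δ_0 - p'(1)) = 0 and h_2·M_2 + 2h_2·M_3 = 6(p'(7) - Δ_2) = -9.
Solving the tridiagonal system: M_0 = -64/15, M_1 = 128/15, M_2 = -221/30, M_3 = 43/30.
On [5, 7], p'(t) = b_2 + 2c_2·(t - 5) + 3d_2·(t - 5)² with b_2 = Δ_2 - h_2(2M_2 + M_3)/6 = 133/30, c_2 = M_2/2 = -221/60, d_2 = (M_3 - M_2)/(6h_2) = 11/15. So p'(5) = 133/30.

4.4333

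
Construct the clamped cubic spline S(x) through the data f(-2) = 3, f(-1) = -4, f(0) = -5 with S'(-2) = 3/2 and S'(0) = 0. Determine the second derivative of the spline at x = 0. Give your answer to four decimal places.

Write M_i for S''(x_i). With h_i = 1, 1 and divided differences Δ_i = -7, -1, the continuity of S' gives the tridiagonal system
  1·M_0 + 4·M_1 + 1·M_2 = 6(Δ_1 - Δ_0) = 36
Clamped end conditions give two more equations: 2h_0·M_0 + h_0·M_1 = 6(Δ_0 - S'(-2)) = -51 and h_1·M_1 + 2h_1·M_2 = 6(S'(0) - Δ_1) = 6.
Solving: M_0 = -141/4, M_1 = 39/2, M_2 = -27/4.

-6.7500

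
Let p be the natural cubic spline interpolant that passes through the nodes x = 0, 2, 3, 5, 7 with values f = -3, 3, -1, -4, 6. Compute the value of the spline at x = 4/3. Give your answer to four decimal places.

Write σ_i for p''(x_i). With h_i = 2, 1, 2, 2 and divided differences Δ_i = 3, -4, -3/2, 5, the continuity of p' gives the tridiagonal system
  2·σ_0 + 6·σ_1 + 1·σ_2 = 6(Δ_1 - Δ_0) = -42
  1·σ_1 + 6·σ_2 + 2·σ_3 = 6(Δ_2 - Δ_1) = 15
  2·σ_2 + 8·σ_3 + 2·σ_4 = 6(Δ_3 - Δ_2) = 39
Natural end conditions: σ_0 = σ_4 = 0.
Forward elimination and back-substitution give σ_0 = 0, σ_1 = -945/128, σ_2 = 147/64, σ_3 = 1101/256, σ_4 = 0.
On [0, 2], p(x) = -3 + 699/128·x + 0·x² - 315/512·x³.
With x = 4/3: p(4/3) = 271/96.

2.8229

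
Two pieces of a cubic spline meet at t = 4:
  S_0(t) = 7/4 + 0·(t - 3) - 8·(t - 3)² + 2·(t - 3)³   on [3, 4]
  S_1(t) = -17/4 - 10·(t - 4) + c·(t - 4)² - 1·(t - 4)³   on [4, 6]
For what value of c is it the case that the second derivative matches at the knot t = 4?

-2

S_0''(t) = -16 + 12·(t - 3), so S_0''(4) = -4. On the right, S_1''(4) = 2c, so c = -2.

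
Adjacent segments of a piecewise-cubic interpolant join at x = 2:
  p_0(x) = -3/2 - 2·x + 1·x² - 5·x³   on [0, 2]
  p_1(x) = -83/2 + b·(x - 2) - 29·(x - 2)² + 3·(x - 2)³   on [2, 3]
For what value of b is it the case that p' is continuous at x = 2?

-58

p_0'(x) = -2 + 2·x - 15·x², so p_0'(2) = -58. On the right, p_1'(2) = b, so b = -58.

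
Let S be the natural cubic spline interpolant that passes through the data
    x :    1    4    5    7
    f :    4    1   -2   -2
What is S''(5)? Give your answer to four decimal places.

3.3191

With M_i denoting the second derivative at x_i, h_i = 3, 1, 2, and Δ_i = (y_(i+1) − y_i)/h_i = -1, -3, 0:
  3·M_0 + 8·M_1 + 1·M_2 = 6(Δ_1 - Δ_0) = -12
  1·M_1 + 6·M_2 + 2·M_3 = 6(Δ_2 - Δ_1) = 18
Natural end conditions: M_0 = M_3 = 0.
Solving: M_0 = 0, M_1 = -90/47, M_2 = 156/47, M_3 = 0.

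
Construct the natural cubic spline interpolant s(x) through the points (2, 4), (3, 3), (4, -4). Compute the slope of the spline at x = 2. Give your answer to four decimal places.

0.5000

Write M_i for s''(x_i). With h_i = 1, 1 and divided differences Δ_i = -1, -7, the continuity of s' gives the tridiagonal system
  1·M_0 + 4·M_1 + 1·M_2 = 6(Δ_1 - Δ_0) = -36
Natural end conditions: M_0 = M_2 = 0.
Forward elimination and back-substitution give M_0 = 0, M_1 = -9, M_2 = 0.
On [2, 3], s'(x) = b_0 + 2c_0·(x - 2) + 3d_0·(x - 2)² with b_0 = Δ_0 - h_0(2M_0 + M_1)/6 = 1/2, c_0 = M_0/2 = 0, d_0 = (M_1 - M_0)/(6h_0) = -3/2. So s'(2) = 1/2.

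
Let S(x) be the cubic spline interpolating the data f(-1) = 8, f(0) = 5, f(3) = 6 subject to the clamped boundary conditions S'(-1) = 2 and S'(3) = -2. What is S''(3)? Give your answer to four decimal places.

-5.8333

With M_i denoting the second derivative at x_i, h_i = 1, 3, and Δ_i = (y_(i+1) − y_i)/h_i = -3, 1/3:
  1·M_0 + 8·M_1 + 3·M_2 = 6(Δ_1 - Δ_0) = 20
Clamped end conditions give two more equations: 2h_0·M_0 + h_0·M_1 = 6(Δ_0 - S'(-1)) = -30 and h_1·M_1 + 2h_1·M_2 = 6(S'(3) - Δ_1) = -14.
Forward elimination and back-substitution give M_0 = -37/2, M_1 = 7, M_2 = -35/6.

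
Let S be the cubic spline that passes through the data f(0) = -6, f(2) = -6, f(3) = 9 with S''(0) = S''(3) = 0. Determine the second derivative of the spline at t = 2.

Write σ_i for S''(x_i). With h_i = 2, 1 and divided differences Δ_i = 0, 15, the continuity of S' gives the tridiagonal system
  2·σ_0 + 6·σ_1 + 1·σ_2 = 6(Δ_1 - Δ_0) = 90
Natural end conditions: σ_0 = σ_2 = 0.
Hence σ_0 = 0, σ_1 = 15, σ_2 = 0.

15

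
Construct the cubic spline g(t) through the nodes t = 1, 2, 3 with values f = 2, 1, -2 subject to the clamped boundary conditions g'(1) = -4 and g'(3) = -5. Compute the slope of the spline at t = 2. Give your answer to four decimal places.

Let M_i = g''(x_i). Step sizes h_i = 1, 1; slopes of the chords Δ_i = (y_(i+1) - y_i)/h_i = -1, -3.
  1·M_0 + 4·M_1 + 1·M_2 = 6(Δ_1 - Δ_0) = -12
Clamped end conditions give two more equations: 2h_0·M_0 + h_0·M_1 = 6(Δ_0 - g'(1)) = 18 and h_1·M_1 + 2h_1·M_2 = 6(g'(3) - Δ_1) = -12.
Hence M_0 = 23/2, M_1 = -5, M_2 = -7/2.
On [2, 3], g'(t) = b_1 + 2c_1·(t - 2) + 3d_1·(t - 2)² with b_1 = Δ_1 - h_1(2M_1 + M_2)/6 = -3/4, c_1 = M_1/2 = -5/2, d_1 = (M_2 - M_1)/(6h_1) = 1/4. So g'(2) = -3/4.

-0.7500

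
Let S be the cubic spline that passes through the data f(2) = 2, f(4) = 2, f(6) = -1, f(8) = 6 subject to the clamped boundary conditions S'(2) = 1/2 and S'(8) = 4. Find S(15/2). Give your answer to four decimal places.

Write M_i for S''(x_i). With h_i = 2, 2, 2 and divided differences Δ_i = 0, -3/2, 7/2, the continuity of S' gives the tridiagonal system
  2·M_0 + 8·M_1 + 2·M_2 = 6(Δ_1 - Δ_0) = -9
  2·M_1 + 8·M_2 + 2·M_3 = 6(Δ_2 - Δ_1) = 30
Clamped end conditions give two more equations: 2h_0·M_0 + h_0·M_1 = 6(Δ_0 - S'(2)) = -3 and h_2·M_2 + 2h_2·M_3 = 6(S'(8) - Δ_2) = 3.
Solving: M_0 = 7/15, M_1 = -73/30, M_2 = 143/30, M_3 = -49/30.
On [6, 8], S(x) = -1 + 13/15·(x - 6) + 143/60·(x - 6)² - 8/15·(x - 6)³.
With (x - 6) = 3/2: S(15/2) = 309/80.

3.8625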